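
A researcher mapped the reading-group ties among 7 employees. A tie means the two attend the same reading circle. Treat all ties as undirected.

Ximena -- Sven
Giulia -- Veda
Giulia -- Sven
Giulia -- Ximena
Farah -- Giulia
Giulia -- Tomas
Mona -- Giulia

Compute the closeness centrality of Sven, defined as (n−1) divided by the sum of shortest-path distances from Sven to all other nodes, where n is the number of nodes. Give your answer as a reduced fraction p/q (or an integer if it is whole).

3/5

Distances from Sven: Farah:2, Giulia:1, Mona:2, Tomas:2, Veda:2, Ximena:1. Sum = 10.
n = 7, so closeness = 6/10 = 3/5.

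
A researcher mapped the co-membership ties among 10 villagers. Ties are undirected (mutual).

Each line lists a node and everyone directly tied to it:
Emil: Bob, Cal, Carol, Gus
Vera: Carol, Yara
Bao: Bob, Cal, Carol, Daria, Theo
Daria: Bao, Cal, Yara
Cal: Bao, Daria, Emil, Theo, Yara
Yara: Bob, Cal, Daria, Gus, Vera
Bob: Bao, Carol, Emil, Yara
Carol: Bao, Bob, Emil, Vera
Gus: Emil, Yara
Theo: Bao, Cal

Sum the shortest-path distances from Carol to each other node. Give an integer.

14

Distances from Carol: Bao:1, Bob:1, Cal:2, Daria:2, Emil:1, Gus:2, Theo:2, Vera:1, Yara:2.
Sum = 1 + 1 + 2 + 2 + 1 + 2 + 2 + 1 + 2 = 14.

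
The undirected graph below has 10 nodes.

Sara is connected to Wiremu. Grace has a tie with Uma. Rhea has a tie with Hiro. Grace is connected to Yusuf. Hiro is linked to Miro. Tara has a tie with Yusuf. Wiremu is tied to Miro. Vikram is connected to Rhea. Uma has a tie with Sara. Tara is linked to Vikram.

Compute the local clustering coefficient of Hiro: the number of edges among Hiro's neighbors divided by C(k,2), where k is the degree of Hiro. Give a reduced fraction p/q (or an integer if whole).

Hiro's neighbors: Miro and Rhea (k = 2).
Possible neighbor pairs: C(2,2) = 1. Edges among them: none → e = 0.
Clustering(Hiro) = 0/1.

0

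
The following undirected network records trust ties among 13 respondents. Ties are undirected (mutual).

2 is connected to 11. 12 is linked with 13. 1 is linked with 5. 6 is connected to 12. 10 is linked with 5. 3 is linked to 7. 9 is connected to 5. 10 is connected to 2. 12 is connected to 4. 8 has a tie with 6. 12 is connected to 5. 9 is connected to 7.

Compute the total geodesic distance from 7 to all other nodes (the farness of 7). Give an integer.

39

Distances from 7: 1:3, 2:4, 3:1, 4:4, 5:2, 6:4, 8:5, 9:1, 10:3, 11:5, 12:3, 13:4.
Sum = 3 + 4 + 1 + 4 + 2 + 4 + 5 + 1 + 3 + 5 + 3 + 4 = 39.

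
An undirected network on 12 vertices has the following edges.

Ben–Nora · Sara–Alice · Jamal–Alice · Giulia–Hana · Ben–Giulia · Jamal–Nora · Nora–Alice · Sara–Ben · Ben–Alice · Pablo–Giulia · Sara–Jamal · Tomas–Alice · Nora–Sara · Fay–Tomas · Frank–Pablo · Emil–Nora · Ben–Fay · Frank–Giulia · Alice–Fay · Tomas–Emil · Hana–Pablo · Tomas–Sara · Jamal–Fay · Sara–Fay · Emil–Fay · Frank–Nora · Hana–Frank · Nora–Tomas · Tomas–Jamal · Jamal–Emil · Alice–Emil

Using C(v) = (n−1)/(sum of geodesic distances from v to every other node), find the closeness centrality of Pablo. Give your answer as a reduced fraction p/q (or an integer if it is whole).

Distances from Pablo: Alice:3, Ben:2, Emil:3, Fay:3, Frank:1, Giulia:1, Hana:1, Jamal:3, Nora:2, Sara:3, Tomas:3. Sum = 25.
n = 12, so closeness = 11/25.

11/25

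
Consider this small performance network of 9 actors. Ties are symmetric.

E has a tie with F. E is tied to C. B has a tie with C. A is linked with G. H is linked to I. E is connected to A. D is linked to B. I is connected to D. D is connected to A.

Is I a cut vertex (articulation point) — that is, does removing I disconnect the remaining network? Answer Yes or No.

Yes

Removing I leaves {A, B, C, D, E, F, and G} with no path to {H}, so the network splits into 2 components. I is a cut vertex.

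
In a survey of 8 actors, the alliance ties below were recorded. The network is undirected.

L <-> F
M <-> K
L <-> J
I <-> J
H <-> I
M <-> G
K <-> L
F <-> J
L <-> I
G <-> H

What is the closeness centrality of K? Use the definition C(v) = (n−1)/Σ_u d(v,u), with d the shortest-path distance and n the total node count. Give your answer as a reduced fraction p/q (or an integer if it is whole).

Distances from K: F:2, G:2, H:3, I:2, J:2, L:1, M:1. Sum = 13.
n = 8, so closeness = 7/13.

7/13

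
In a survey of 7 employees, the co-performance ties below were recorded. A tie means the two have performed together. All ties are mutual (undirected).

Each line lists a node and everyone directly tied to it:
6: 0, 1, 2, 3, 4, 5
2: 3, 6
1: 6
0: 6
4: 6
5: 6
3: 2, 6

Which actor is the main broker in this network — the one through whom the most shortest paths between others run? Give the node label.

6

Unnormalized betweenness of each node: 0:0, 1:0, 2:0, 3:0, 4:0, 5:0, 6:14.
6 has the largest value, 14, making it the main broker — the node through which the most shortest paths run.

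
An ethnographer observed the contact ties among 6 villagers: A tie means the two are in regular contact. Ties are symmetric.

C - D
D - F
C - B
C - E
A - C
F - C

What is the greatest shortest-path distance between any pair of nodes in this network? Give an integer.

Eccentricity of each node (its greatest distance to any other): A:2, B:2, C:1, D:2, E:2, F:2.
The maximum eccentricity is 2, realized for instance by the pair D–E via D – C – E. So the diameter is 2.

2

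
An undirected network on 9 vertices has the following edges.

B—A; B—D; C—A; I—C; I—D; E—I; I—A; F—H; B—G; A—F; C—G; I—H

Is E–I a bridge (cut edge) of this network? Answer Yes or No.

Without the E–I edge there is no alternate route between E and I, so the network disconnects. It is a bridge.

Yes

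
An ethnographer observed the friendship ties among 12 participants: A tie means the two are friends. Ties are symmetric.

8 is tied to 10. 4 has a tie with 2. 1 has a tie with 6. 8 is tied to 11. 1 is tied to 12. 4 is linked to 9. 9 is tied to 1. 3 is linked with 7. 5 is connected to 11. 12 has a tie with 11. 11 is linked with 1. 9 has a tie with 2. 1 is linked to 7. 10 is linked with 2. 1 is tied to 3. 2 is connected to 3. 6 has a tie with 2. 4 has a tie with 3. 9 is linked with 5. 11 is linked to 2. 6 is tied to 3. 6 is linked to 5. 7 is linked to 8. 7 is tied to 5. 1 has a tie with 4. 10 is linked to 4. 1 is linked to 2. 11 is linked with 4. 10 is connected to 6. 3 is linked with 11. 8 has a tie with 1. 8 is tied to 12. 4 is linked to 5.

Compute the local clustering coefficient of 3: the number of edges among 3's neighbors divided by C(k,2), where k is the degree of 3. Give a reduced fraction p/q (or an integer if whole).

3/5

3's neighbors: 1, 2, 4, 6, 7, and 11 (k = 6).
Possible neighbor pairs: C(6,2) = 15. Edges among them: 1–2, 1–4, 1–6, 1–7, 1–11, 2–4, 2–6, 2–11, 4–11 → e = 9.
Clustering(3) = 9/15 = 3/5.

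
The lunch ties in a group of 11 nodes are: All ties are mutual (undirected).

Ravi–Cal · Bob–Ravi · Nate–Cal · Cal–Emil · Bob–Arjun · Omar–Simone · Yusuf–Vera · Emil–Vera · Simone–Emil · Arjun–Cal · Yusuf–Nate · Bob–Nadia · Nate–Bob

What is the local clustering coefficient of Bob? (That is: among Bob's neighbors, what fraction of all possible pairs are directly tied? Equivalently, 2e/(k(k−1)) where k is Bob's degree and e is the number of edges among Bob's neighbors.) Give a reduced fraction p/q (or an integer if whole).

0

Bob's neighbors: Arjun, Nadia, Nate, and Ravi (k = 4).
Possible neighbor pairs: C(4,2) = 6. Edges among them: none → e = 0.
Clustering(Bob) = 0/6 = 0.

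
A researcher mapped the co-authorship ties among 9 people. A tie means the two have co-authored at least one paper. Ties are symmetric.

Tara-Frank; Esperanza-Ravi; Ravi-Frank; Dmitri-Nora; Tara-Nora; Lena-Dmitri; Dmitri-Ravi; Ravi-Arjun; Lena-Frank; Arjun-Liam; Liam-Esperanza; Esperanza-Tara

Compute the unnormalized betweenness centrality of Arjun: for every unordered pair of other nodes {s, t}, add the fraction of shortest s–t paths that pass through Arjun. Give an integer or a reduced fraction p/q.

26/15

Pairs whose geodesics pass through Arjun — Dmitri–Liam: 1/2; Liam–Ravi: 1/2; Liam–Frank: 1/3; Liam–Lena: 2/5.
All other pairs contribute 0.
Summing the contributions gives betweenness(Arjun) = 26/15.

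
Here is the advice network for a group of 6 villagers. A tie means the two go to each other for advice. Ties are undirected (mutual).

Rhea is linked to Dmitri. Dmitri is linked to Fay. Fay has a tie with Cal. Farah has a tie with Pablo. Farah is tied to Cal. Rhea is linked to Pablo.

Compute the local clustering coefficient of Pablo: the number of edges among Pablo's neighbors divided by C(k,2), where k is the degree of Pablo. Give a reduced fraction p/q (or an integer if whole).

0

Pablo's neighbors: Farah and Rhea (k = 2).
Possible neighbor pairs: C(2,2) = 1. Edges among them: none → e = 0.
Clustering(Pablo) = 0/1.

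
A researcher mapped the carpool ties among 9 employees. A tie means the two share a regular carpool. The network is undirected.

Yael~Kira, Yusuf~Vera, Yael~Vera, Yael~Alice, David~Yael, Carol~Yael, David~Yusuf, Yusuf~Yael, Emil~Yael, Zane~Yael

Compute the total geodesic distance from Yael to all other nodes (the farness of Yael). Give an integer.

8

Distances from Yael: Alice:1, Carol:1, David:1, Emil:1, Kira:1, Vera:1, Yusuf:1, Zane:1.
Sum = 1 + 1 + 1 + 1 + 1 + 1 + 1 + 1 = 8.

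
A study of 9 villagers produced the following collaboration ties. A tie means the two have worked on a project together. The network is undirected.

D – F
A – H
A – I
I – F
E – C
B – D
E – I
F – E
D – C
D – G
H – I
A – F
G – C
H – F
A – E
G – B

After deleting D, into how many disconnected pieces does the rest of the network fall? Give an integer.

1

D's neighbors (B, C, F, and G) remain reachable from one another through other ties, so the rest of the network stays in one piece.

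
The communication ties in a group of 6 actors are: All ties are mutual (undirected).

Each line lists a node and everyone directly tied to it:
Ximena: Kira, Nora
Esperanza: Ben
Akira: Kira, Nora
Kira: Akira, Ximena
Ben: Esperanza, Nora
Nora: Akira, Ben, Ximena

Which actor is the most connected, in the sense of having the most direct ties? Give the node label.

Degrees — Akira:2, Ben:2, Esperanza:1, Kira:2, Nora:3, Ximena:2.
The maximum is 3, attained only by Nora.

Nora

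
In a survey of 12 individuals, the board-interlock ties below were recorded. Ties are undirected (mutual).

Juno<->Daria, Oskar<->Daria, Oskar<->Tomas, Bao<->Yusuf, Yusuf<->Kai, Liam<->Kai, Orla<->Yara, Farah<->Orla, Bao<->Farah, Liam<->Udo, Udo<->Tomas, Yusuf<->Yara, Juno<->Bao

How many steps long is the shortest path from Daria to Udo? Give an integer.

One shortest route is Daria – Oskar – Tomas – Udo, which uses 3 edges, and at distance 2 from Daria we only reach {Bao, Tomas}, which does not include Udo. So d(Daria,Udo) = 3.

3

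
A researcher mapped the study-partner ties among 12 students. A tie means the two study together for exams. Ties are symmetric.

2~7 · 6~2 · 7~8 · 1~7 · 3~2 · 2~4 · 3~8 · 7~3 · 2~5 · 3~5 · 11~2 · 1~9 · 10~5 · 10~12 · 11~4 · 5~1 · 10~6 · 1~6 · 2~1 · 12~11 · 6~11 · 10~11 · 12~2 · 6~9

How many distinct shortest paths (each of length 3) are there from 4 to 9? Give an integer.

3

The shortest distance is 3. The length-3 paths are: 4–2–1–9; 4–11–6–9; 4–2–6–9.
That gives 3 distinct shortest paths.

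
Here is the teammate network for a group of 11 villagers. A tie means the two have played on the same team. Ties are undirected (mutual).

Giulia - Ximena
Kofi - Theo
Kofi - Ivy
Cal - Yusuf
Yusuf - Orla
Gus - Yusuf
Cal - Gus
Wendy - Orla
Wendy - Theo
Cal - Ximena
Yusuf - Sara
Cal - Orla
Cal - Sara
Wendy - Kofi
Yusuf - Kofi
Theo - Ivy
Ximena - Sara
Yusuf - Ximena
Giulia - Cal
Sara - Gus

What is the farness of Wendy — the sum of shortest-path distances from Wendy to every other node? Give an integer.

21

Distances from Wendy: Cal:2, Giulia:3, Gus:3, Ivy:2, Kofi:1, Orla:1, Sara:3, Theo:1, Ximena:3, Yusuf:2.
Sum = 2 + 3 + 3 + 2 + 1 + 1 + 3 + 1 + 3 + 2 = 21.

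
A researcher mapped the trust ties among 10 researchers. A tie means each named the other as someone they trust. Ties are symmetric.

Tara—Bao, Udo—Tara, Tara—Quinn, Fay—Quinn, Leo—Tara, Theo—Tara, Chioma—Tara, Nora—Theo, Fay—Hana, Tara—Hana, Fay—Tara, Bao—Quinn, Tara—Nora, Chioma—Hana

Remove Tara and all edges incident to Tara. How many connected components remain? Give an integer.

Without Tara, the remaining ties split the others into: {Bao, Chioma, Fay, Hana, Quinn}; {Nora, Theo}; {Udo}; {Leo}.
That's 4 separate components.

4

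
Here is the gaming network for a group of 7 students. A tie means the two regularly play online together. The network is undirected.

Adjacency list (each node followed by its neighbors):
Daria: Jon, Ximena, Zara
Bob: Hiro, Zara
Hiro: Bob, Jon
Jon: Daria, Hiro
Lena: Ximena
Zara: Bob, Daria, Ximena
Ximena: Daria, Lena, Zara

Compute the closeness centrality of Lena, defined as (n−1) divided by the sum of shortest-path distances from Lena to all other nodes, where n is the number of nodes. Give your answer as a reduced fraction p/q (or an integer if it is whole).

Distances from Lena: Bob:3, Daria:2, Hiro:4, Jon:3, Ximena:1, Zara:2. Sum = 15.
n = 7, so closeness = 6/15 = 2/5.

2/5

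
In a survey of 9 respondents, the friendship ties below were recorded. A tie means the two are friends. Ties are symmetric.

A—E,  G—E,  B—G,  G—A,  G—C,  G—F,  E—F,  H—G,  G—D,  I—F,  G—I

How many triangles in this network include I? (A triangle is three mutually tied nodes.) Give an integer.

1

I's neighbors: F and G.
Neighbor pairs that are themselves tied: I–F–G. Each forms one triangle with I, for 1 in total.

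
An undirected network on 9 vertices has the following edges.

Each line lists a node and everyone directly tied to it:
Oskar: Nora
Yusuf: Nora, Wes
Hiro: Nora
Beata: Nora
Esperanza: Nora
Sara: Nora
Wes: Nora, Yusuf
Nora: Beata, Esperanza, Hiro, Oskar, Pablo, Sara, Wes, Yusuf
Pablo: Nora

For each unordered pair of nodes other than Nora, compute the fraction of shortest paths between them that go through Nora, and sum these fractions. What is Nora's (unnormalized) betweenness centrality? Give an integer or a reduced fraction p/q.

Pairs whose geodesics pass through Nora — Esperanza–Sara: 1; Esperanza–Yusuf: 1; Esperanza–Beata: 1; Esperanza–Wes: 1; Esperanza–Pablo: 1; Esperanza–Oskar: 1; Esperanza–Hiro: 1; Sara–Yusuf: 1; Sara–Beata: 1; Sara–Wes: 1; Sara–Pablo: 1; Sara–Oskar: 1; Sara–Hiro: 1; Yusuf–Beata: 1 … (+13 more pairs).
All other pairs contribute 0.
Summing the contributions gives betweenness(Nora) = 27.

27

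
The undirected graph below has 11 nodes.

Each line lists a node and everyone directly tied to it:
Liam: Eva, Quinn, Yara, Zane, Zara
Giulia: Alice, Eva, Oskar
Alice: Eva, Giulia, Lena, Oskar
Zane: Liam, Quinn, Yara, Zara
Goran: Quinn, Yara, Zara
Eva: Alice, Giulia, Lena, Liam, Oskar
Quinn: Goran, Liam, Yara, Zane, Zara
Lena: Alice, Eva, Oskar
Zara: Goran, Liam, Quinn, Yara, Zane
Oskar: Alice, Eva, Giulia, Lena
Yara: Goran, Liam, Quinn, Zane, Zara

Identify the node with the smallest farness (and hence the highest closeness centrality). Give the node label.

Liam

Farness (sum of distances to all others) for each node — Alice:22, Eva:16, Giulia:23, Goran:26, Lena:23, Liam:15, Oskar:22, Quinn:19, Yara:19, Zane:20, Zara:19.
The smallest farness is 15, for Liam, so Liam has the highest closeness.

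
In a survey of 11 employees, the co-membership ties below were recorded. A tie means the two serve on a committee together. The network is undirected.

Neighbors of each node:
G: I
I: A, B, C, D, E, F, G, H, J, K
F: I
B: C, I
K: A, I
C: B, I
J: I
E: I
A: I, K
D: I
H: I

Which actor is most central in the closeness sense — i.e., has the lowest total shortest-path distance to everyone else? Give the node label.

I

Farness (sum of distances to all others) for each node — A:18, B:18, C:18, D:19, E:19, F:19, G:19, H:19, I:10, J:19, K:18.
The smallest farness is 10, for I, so I has the highest closeness.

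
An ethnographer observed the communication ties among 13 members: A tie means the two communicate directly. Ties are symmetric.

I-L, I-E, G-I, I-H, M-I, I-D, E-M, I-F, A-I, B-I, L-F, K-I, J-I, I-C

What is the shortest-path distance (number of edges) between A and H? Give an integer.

2

One shortest route is A – I – H, which uses 2 edges, and A and H are not directly tied, so nothing shorter exists. So d(A,H) = 2.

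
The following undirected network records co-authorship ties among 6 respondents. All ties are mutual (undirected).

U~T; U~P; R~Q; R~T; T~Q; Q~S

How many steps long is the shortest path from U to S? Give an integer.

One shortest route is U – T – Q – S, which uses 3 edges, and at distance 2 from U we only reach {Q, R}, which does not include S. So d(U,S) = 3.

3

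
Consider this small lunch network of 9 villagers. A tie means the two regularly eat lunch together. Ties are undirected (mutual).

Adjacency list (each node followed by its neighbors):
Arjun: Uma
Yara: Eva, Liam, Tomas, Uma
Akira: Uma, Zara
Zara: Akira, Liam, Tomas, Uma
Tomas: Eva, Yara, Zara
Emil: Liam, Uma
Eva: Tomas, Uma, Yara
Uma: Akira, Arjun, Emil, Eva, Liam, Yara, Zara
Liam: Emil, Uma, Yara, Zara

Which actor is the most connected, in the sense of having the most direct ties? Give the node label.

Degrees — Akira:2, Arjun:1, Emil:2, Eva:3, Liam:4, Tomas:3, Uma:7, Yara:4, Zara:4.
The maximum is 7, attained only by Uma.

Uma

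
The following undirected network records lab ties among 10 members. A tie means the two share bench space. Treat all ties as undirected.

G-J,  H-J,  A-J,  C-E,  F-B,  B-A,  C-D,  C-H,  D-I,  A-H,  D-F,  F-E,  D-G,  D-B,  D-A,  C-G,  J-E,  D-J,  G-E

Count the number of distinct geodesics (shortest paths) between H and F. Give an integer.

6

The shortest distance is 3. The length-3 paths are: H–J–D–F; H–A–D–F; H–C–D–F; H–A–B–F; H–J–E–F; H–C–E–F.
That gives 6 distinct shortest paths.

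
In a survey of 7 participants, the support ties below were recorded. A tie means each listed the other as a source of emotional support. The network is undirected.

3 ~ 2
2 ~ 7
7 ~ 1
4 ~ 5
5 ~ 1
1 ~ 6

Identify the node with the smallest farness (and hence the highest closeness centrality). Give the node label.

Farness (sum of distances to all others) for each node — 1:10, 2:14, 3:19, 4:18, 5:13, 6:15, 7:11.
The smallest farness is 10, for 1, so 1 has the highest closeness.

1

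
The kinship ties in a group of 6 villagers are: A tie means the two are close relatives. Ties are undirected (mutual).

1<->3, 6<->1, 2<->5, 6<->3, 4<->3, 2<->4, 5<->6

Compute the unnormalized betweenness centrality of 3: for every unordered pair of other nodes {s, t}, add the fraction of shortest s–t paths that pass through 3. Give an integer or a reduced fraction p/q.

Pairs whose geodesics pass through 3 — 4–6: 1; 4–1: 1; 2–1: 1/2.
All other pairs contribute 0.
Summing the contributions gives betweenness(3) = 5/2.

5/2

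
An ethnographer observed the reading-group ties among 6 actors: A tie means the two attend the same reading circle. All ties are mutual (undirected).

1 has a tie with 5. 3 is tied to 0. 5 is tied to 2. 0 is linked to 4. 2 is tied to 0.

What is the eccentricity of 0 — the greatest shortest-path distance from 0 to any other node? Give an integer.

3

Distances from 0: 1:3, 2:1, 3:1, 4:1, 5:2.
The largest is 3 (to 1), so the eccentricity of 0 is 3.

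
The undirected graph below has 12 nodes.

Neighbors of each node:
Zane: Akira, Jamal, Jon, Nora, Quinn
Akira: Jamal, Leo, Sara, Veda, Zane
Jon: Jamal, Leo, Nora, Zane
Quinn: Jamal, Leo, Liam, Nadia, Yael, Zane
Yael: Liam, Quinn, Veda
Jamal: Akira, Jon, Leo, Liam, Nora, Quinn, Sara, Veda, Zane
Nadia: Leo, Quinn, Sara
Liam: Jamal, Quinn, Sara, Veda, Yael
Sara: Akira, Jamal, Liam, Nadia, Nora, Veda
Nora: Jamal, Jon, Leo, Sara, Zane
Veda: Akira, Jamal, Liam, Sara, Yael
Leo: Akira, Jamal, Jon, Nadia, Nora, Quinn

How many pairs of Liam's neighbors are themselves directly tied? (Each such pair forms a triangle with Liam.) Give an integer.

Liam's neighbors: Jamal, Quinn, Sara, Veda, and Yael.
Neighbor pairs that are themselves tied: Liam–Jamal–Quinn; Liam–Jamal–Sara; Liam–Jamal–Veda; Liam–Quinn–Yael; Liam–Sara–Veda; Liam–Veda–Yael. Each forms one triangle with Liam, for 6 in total.

6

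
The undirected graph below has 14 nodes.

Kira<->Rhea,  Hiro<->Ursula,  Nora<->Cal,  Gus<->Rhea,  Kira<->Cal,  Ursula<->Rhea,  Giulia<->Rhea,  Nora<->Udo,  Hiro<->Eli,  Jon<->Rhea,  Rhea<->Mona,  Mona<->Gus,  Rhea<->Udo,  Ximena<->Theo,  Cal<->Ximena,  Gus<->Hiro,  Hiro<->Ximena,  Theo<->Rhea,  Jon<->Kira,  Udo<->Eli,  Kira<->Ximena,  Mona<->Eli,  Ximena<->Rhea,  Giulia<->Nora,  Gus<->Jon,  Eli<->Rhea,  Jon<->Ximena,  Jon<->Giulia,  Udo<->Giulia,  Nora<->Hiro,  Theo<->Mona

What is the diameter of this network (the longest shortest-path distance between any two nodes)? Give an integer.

Eccentricity of each node (its greatest distance to any other): Cal:3, Eli:3, Giulia:2, Gus:3, Hiro:2, Jon:2, Kira:2, Mona:3, Nora:3, Rhea:2, Theo:3, Udo:2, Ursula:3, Ximena:2.
The maximum eccentricity is 3, realized for instance by the pair Eli–Cal via Eli – Rhea – Ximena – Cal. So the diameter is 3.

3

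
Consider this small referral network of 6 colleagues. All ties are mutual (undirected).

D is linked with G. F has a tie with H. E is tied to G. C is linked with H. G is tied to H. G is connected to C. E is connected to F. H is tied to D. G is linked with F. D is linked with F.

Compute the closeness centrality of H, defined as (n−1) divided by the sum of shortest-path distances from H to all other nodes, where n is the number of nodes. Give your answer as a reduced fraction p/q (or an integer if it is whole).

Distances from H: C:1, D:1, E:2, F:1, G:1. Sum = 6.
n = 6, so closeness = 5/6.

5/6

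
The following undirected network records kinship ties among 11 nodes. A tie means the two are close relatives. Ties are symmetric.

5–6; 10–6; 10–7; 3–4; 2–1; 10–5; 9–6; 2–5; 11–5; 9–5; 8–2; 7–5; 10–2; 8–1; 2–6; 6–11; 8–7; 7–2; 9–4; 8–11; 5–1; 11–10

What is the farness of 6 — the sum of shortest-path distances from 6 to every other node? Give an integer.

16

Distances from 6: 1:2, 2:1, 3:3, 4:2, 5:1, 7:2, 8:2, 9:1, 10:1, 11:1.
Sum = 2 + 1 + 3 + 2 + 1 + 2 + 2 + 1 + 1 + 1 = 16.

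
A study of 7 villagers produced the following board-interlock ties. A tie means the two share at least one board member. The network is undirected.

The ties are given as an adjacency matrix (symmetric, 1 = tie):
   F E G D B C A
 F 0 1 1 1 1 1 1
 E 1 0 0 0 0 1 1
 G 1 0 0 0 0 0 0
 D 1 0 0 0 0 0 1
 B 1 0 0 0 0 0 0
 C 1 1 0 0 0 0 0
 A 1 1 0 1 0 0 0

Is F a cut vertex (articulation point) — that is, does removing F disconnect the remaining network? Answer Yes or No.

Removing F leaves {A, C, D, and E} with no path to {G}, so the network splits into 3 components. F is a cut vertex.

Yes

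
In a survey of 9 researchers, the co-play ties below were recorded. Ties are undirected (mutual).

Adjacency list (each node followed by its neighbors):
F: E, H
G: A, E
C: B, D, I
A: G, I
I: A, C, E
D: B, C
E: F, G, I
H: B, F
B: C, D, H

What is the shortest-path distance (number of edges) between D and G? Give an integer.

One shortest route is D – C – I – A – G, which uses 4 edges, and at distance 3 from D we only reach {A, E, F}, which does not include G. So d(D,G) = 4.

4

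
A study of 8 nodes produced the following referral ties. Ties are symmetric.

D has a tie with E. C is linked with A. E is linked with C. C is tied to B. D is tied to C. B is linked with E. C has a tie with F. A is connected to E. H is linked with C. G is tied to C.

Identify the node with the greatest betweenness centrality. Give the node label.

Unnormalized betweenness of each node: A:0, B:0, C:33/2, D:0, E:3/2, F:0, G:0, H:0.
C has the largest value, 33/2, making it the main broker — the node through which the most shortest paths run.

C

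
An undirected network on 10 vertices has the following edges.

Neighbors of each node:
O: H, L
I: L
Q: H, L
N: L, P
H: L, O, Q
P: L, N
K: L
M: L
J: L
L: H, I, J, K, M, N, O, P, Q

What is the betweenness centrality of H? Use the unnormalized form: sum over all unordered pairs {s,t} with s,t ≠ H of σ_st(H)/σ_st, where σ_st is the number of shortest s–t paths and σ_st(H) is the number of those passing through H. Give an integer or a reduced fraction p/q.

Pairs whose geodesics pass through H — O–Q: 1/2.
All other pairs contribute 0.
Summing the contributions gives betweenness(H) = 1/2.

1/2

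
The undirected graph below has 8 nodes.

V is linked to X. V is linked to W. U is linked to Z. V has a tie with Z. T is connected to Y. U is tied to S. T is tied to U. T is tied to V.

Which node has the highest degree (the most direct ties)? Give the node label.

Degrees — S:1, T:3, U:3, V:4, W:1, X:1, Y:1, Z:2.
The maximum is 4, attained only by V.

V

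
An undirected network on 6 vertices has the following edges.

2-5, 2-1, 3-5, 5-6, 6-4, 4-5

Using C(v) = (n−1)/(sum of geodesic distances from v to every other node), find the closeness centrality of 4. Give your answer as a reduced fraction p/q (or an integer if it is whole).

5/9

Distances from 4: 1:3, 2:2, 3:2, 5:1, 6:1. Sum = 9.
n = 6, so closeness = 5/9.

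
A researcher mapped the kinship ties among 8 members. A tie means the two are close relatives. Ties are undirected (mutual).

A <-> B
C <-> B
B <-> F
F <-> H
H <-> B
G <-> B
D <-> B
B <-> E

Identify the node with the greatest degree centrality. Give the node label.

B

Degrees — A:1, B:7, C:1, D:1, E:1, F:2, G:1, H:2.
The maximum is 7, attained only by B.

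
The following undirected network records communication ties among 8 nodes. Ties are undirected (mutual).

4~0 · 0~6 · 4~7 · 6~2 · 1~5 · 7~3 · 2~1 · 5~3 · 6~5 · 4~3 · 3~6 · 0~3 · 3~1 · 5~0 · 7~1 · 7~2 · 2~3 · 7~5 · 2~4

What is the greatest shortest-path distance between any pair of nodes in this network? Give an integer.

Eccentricity of each node (its greatest distance to any other): 0:2, 1:2, 2:2, 3:1, 4:2, 5:2, 6:2, 7:2.
The maximum eccentricity is 2, realized for instance by the pair 5–4 via 5 – 3 – 4. So the diameter is 2.

2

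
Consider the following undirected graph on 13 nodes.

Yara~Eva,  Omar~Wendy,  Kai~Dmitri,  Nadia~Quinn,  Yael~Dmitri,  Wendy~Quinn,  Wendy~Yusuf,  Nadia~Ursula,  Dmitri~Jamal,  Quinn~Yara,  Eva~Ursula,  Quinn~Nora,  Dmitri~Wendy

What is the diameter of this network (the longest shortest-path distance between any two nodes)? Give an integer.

5

Eccentricity of each node (its greatest distance to any other): Dmitri:4, Eva:5, Jamal:5, Kai:5, Nadia:4, Nora:4, Omar:4, Quinn:3, Ursula:5, Wendy:3, Yael:5, Yara:4, Yusuf:4.
The maximum eccentricity is 5, realized for instance by the pair Jamal–Ursula via Jamal – Dmitri – Wendy – Quinn – Nadia – Ursula. So the diameter is 5.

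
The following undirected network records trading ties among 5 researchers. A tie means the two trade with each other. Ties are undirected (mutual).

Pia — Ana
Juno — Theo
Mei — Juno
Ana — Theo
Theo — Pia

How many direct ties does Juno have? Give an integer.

Juno is directly tied to Mei and Theo. That is 2 neighbors, so the degree of Juno is 2.

2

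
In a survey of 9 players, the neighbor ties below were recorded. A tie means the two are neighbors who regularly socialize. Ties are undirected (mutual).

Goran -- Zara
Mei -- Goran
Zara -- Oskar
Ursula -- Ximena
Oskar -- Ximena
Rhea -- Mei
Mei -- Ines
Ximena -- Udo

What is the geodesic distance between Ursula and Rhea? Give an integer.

6

One shortest route is Ursula – Ximena – Oskar – Zara – Goran – Mei – Rhea, which uses 6 edges, and at distance 5 from Ursula we only reach {Mei}, which does not include Rhea. So d(Ursula,Rhea) = 6.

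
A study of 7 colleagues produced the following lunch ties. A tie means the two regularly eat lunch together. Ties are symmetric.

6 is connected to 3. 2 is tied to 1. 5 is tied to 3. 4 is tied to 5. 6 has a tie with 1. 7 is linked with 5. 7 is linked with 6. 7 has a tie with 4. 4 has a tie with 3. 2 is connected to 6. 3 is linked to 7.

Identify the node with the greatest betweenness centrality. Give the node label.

6

Unnormalized betweenness of each node: 1:0, 2:0, 3:3, 4:0, 5:0, 6:8, 7:3.
6 has the largest value, 8, making it the main broker — the node through which the most shortest paths run.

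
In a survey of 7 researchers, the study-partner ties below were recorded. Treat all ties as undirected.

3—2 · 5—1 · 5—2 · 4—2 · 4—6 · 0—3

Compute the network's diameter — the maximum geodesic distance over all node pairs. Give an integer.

4

Eccentricity of each node (its greatest distance to any other): 0:4, 1:4, 2:2, 3:3, 4:3, 5:3, 6:4.
The maximum eccentricity is 4, realized for instance by the pair 0–6 via 0 – 3 – 2 – 4 – 6. So the diameter is 4.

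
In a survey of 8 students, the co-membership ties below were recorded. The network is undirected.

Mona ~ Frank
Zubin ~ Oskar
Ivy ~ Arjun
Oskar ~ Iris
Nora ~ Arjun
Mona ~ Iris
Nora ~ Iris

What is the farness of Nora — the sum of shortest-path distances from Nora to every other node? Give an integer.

Distances from Nora: Arjun:1, Frank:3, Iris:1, Ivy:2, Mona:2, Oskar:2, Zubin:3.
Sum = 1 + 3 + 1 + 2 + 2 + 2 + 3 = 14.

14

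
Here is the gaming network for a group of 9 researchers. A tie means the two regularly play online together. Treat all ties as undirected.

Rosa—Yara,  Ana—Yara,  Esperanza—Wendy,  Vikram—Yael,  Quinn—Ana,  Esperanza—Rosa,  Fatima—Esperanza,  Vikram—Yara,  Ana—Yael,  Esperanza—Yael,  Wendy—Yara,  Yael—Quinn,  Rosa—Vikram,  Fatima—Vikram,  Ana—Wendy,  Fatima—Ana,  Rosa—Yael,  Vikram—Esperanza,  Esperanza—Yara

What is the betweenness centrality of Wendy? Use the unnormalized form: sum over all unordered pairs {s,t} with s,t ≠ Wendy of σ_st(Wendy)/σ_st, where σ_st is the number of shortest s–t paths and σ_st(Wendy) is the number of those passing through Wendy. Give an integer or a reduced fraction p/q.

1/4

Pairs whose geodesics pass through Wendy — Ana–Esperanza: 1/4.
All other pairs contribute 0.
Summing the contributions gives betweenness(Wendy) = 1/4.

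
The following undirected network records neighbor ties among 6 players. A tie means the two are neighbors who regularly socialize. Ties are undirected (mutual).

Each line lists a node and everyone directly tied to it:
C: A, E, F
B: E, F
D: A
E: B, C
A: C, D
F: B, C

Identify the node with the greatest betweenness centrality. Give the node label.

Unnormalized betweenness of each node: A:4, B:1/2, C:13/2, D:0, E:3/2, F:3/2.
C has the largest value, 13/2, making it the main broker — the node through which the most shortest paths run.

C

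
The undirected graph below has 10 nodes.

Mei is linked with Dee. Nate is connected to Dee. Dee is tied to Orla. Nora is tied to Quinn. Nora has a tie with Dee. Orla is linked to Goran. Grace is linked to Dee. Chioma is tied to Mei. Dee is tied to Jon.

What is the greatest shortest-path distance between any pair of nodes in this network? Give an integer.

4

Eccentricity of each node (its greatest distance to any other): Chioma:4, Dee:2, Goran:4, Grace:3, Jon:3, Mei:3, Nate:3, Nora:3, Orla:3, Quinn:4.
The maximum eccentricity is 4, realized for instance by the pair Goran–Quinn via Goran – Orla – Dee – Nora – Quinn. So the diameter is 4.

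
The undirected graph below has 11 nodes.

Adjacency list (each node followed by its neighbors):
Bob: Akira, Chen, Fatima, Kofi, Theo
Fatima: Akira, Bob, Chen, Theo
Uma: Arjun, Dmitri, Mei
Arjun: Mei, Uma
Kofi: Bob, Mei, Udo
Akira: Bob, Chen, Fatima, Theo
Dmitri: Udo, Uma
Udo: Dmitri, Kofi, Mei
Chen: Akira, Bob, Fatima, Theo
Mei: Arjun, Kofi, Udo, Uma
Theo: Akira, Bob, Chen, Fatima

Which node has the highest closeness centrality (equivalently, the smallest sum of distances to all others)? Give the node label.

Kofi

Farness (sum of distances to all others) for each node — Akira:24, Arjun:27, Bob:18, Chen:24, Dmitri:27, Fatima:24, Kofi:17, Mei:20, Theo:24, Udo:21, Uma:26.
The smallest farness is 17, for Kofi, so Kofi has the highest closeness.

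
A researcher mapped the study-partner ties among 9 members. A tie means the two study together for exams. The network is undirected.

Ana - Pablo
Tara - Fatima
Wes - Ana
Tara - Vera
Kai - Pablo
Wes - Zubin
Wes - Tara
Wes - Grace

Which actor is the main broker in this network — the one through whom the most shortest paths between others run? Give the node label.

Unnormalized betweenness of each node: Ana:12, Fatima:0, Grace:0, Kai:0, Pablo:7, Tara:13, Vera:0, Wes:22, Zubin:0.
Wes has the largest value, 22, making it the main broker — the node through which the most shortest paths run.

Wes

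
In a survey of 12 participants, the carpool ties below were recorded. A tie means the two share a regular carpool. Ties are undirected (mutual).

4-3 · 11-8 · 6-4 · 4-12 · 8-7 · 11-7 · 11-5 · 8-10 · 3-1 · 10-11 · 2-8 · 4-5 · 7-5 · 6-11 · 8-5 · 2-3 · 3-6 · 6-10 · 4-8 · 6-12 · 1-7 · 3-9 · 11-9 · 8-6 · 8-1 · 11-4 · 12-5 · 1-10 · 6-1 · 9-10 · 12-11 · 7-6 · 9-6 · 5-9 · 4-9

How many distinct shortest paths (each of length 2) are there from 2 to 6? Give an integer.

The shortest distance is 2. The length-2 paths are: 2–8–6; 2–3–6.
That gives 2 distinct shortest paths.

2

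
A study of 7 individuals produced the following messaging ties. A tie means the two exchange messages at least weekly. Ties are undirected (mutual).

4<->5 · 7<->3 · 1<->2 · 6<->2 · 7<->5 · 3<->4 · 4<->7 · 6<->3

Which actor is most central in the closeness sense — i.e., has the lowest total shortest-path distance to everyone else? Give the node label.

Farness (sum of distances to all others) for each node — 1:19, 2:14, 3:10, 4:12, 5:16, 6:11, 7:12.
The smallest farness is 10, for 3, so 3 has the highest closeness.

3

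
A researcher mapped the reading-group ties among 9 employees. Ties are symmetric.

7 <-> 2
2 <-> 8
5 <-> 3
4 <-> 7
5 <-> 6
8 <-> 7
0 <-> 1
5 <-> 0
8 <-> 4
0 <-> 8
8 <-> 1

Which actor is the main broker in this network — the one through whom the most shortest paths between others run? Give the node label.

8

Unnormalized betweenness of each node: 0:15, 1:0, 2:0, 3:0, 4:0, 5:13, 6:0, 7:1/2, 8:31/2.
8 has the largest value, 31/2, making it the main broker — the node through which the most shortest paths run.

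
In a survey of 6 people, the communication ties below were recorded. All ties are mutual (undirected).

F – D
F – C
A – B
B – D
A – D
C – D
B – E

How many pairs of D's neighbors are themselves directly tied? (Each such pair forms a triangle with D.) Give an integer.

D's neighbors: A, B, C, and F.
Neighbor pairs that are themselves tied: D–A–B; D–C–F. Each forms one triangle with D, for 2 in total.

2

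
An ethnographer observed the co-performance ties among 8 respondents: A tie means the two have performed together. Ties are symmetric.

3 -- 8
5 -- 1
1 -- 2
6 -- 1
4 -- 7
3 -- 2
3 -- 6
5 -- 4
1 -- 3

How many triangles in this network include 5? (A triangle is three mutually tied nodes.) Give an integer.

5's neighbors are 1 and 4, but none of them are tied to each other, so no triangle contains 5.

0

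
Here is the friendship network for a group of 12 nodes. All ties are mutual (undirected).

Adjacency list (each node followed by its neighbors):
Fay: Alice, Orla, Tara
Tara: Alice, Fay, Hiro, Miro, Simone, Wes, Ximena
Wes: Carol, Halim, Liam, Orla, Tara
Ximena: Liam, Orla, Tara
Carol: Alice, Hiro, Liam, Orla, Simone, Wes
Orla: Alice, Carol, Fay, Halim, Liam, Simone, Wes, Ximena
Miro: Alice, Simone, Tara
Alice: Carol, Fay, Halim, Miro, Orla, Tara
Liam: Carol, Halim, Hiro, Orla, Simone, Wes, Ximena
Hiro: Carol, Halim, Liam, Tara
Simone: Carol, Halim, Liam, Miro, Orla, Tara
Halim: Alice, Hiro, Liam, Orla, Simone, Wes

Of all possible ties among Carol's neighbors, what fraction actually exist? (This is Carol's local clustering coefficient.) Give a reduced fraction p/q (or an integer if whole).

7/15

Carol's neighbors: Alice, Hiro, Liam, Orla, Simone, and Wes (k = 6).
Possible neighbor pairs: C(6,2) = 15. Edges among them: Alice–Orla, Hiro–Liam, Liam–Orla, Liam–Simone, Liam–Wes, Orla–Simone, Orla–Wes → e = 7.
Clustering(Carol) = 7/15.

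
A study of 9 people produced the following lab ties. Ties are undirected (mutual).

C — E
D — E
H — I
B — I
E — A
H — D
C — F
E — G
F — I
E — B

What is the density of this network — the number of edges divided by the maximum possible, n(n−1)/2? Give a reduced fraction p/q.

5/18

There are 10 edges and 9 nodes, so the maximum possible is C(9,2) = 36.
Density = 10/36 = 5/18.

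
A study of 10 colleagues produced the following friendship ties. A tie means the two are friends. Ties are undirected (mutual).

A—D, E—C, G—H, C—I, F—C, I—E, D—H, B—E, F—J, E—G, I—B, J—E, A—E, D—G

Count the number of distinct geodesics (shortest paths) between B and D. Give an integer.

2

The shortest distance is 3. The length-3 paths are: B–E–G–D; B–E–A–D.
That gives 2 distinct shortest paths.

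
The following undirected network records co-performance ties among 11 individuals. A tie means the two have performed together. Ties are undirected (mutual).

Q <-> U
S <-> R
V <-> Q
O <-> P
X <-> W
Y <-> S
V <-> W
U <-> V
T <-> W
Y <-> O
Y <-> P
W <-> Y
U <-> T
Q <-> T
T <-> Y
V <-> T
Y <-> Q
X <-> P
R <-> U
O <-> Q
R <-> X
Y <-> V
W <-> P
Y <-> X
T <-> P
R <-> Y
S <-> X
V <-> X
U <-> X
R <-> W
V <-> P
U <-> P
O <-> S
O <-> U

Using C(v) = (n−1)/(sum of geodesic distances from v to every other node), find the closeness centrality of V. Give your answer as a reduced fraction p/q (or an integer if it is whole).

10/13

Distances from V: O:2, P:1, Q:1, R:2, S:2, T:1, U:1, W:1, X:1, Y:1. Sum = 13.
n = 11, so closeness = 10/13.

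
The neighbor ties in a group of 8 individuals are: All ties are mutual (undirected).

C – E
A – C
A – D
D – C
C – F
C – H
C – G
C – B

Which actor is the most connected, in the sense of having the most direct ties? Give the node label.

C

Degrees — A:2, B:1, C:7, D:2, E:1, F:1, G:1, H:1.
The maximum is 7, attained only by C.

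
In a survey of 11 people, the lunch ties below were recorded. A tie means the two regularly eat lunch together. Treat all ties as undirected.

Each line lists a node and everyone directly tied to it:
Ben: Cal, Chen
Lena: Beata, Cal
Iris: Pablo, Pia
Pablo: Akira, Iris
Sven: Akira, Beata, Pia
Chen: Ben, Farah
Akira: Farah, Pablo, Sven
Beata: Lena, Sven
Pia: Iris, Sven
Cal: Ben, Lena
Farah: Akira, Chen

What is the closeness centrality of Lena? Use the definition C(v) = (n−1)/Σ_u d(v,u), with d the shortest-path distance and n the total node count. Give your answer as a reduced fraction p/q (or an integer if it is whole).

Distances from Lena: Akira:3, Beata:1, Ben:2, Cal:1, Chen:3, Farah:4, Iris:4, Pablo:4, Pia:3, Sven:2. Sum = 27.
n = 11, so closeness = 10/27.

10/27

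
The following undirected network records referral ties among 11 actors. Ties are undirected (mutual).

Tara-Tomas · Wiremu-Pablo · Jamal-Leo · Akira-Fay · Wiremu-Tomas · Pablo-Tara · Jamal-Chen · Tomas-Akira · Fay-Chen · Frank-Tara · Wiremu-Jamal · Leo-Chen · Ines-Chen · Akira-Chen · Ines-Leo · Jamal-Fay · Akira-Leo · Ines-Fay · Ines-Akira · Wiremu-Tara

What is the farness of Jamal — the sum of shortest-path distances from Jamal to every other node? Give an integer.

Distances from Jamal: Akira:2, Chen:1, Fay:1, Frank:3, Ines:2, Leo:1, Pablo:2, Tara:2, Tomas:2, Wiremu:1.
Sum = 2 + 1 + 1 + 3 + 2 + 1 + 2 + 2 + 2 + 1 = 17.

17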